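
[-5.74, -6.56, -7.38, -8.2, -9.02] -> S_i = -5.74 + -0.82*i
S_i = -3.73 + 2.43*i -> [-3.73, -1.3, 1.13, 3.56, 5.99]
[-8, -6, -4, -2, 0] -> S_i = -8 + 2*i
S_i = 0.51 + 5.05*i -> [0.51, 5.56, 10.61, 15.66, 20.71]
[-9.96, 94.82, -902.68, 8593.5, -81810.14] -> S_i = -9.96*(-9.52)^i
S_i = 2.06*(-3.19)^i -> [2.06, -6.57, 20.96, -66.87, 213.32]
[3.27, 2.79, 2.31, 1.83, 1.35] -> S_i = 3.27 + -0.48*i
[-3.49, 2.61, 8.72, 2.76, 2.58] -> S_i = Random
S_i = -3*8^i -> [-3, -24, -192, -1536, -12288]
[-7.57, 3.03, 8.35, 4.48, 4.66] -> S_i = Random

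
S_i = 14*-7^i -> [14, -98, 686, -4802, 33614]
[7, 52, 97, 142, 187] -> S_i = 7 + 45*i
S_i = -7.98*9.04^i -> [-7.98, -72.14, -652.14, -5895.33, -53293.79]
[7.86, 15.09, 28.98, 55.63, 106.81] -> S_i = 7.86*1.92^i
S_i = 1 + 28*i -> [1, 29, 57, 85, 113]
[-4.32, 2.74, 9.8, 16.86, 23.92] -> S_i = -4.32 + 7.06*i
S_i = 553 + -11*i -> [553, 542, 531, 520, 509]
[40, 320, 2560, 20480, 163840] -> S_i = 40*8^i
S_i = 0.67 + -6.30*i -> [0.67, -5.63, -11.93, -18.23, -24.53]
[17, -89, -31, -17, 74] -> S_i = Random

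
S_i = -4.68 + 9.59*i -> [-4.68, 4.91, 14.5, 24.09, 33.68]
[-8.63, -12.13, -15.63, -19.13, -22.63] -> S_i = -8.63 + -3.50*i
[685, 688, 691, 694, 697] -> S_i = 685 + 3*i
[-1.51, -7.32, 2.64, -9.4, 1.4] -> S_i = Random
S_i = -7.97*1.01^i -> [-7.97, -8.05, -8.13, -8.21, -8.29]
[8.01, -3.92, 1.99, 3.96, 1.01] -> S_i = Random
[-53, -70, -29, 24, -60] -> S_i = Random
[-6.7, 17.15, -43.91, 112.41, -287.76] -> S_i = -6.70*(-2.56)^i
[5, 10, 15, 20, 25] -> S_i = 5 + 5*i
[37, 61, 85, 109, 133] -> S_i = 37 + 24*i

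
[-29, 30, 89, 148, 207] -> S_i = -29 + 59*i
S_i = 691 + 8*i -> [691, 699, 707, 715, 723]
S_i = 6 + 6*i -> [6, 12, 18, 24, 30]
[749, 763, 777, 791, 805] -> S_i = 749 + 14*i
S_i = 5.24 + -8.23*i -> [5.24, -2.99, -11.22, -19.45, -27.68]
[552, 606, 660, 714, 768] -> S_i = 552 + 54*i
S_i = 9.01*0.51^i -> [9.01, 4.6, 2.34, 1.2, 0.61]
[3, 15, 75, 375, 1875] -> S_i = 3*5^i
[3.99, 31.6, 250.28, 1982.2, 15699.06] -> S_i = 3.99*7.92^i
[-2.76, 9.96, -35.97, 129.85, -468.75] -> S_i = -2.76*(-3.61)^i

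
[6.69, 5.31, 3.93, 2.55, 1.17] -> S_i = 6.69 + -1.38*i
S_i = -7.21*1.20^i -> [-7.21, -8.65, -10.38, -12.46, -14.95]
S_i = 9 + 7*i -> [9, 16, 23, 30, 37]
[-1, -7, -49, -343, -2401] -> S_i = -1*7^i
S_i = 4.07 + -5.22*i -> [4.07, -1.15, -6.37, -11.59, -16.81]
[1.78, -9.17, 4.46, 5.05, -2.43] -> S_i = Random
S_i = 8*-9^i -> [8, -72, 648, -5832, 52488]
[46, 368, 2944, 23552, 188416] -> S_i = 46*8^i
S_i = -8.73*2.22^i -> [-8.73, -19.38, -43.02, -95.52, -212.04]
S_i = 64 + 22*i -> [64, 86, 108, 130, 152]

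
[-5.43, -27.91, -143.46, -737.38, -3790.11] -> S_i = -5.43*5.14^i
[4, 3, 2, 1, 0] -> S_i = 4 + -1*i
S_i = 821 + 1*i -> [821, 822, 823, 824, 825]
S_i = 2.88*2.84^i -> [2.88, 8.18, 23.23, 65.97, 187.36]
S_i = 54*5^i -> [54, 270, 1350, 6750, 33750]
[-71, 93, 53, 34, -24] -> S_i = Random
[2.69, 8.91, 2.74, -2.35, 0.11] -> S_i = Random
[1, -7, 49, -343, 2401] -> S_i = 1*-7^i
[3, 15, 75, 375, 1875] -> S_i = 3*5^i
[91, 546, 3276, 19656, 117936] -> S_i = 91*6^i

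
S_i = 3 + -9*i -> [3, -6, -15, -24, -33]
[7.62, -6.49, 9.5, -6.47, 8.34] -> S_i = Random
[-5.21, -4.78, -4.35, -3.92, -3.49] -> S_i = -5.21 + 0.43*i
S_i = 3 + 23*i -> [3, 26, 49, 72, 95]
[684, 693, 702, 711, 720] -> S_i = 684 + 9*i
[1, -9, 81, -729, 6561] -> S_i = 1*-9^i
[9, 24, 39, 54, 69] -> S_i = 9 + 15*i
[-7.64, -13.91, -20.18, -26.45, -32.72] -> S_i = -7.64 + -6.27*i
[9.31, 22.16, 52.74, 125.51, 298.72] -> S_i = 9.31*2.38^i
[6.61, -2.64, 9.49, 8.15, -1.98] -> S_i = Random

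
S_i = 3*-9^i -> [3, -27, 243, -2187, 19683]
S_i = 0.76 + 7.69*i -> [0.76, 8.45, 16.14, 23.83, 31.52]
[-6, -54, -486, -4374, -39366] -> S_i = -6*9^i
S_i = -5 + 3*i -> [-5, -2, 1, 4, 7]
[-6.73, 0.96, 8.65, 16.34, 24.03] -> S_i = -6.73 + 7.69*i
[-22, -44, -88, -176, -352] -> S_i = -22*2^i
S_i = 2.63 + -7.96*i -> [2.63, -5.33, -13.29, -21.25, -29.21]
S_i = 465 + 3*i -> [465, 468, 471, 474, 477]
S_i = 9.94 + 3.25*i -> [9.94, 13.19, 16.44, 19.69, 22.94]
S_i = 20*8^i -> [20, 160, 1280, 10240, 81920]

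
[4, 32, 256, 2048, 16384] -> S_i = 4*8^i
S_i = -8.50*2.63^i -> [-8.5, -22.36, -58.79, -154.63, -406.67]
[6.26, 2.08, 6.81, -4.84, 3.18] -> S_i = Random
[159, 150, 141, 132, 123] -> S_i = 159 + -9*i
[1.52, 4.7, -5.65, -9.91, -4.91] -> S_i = Random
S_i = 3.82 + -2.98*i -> [3.82, 0.84, -2.14, -5.12, -8.1]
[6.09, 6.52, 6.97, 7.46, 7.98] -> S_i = 6.09*1.07^i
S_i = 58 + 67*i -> [58, 125, 192, 259, 326]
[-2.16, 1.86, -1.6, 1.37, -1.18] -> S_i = -2.16*(-0.86)^i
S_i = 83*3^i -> [83, 249, 747, 2241, 6723]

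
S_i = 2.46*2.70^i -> [2.46, 6.64, 17.93, 48.42, 130.73]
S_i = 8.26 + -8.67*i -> [8.26, -0.41, -9.08, -17.75, -26.42]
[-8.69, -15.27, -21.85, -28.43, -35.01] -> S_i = -8.69 + -6.58*i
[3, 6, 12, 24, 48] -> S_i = 3*2^i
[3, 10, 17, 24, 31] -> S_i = 3 + 7*i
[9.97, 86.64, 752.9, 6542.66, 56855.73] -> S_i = 9.97*8.69^i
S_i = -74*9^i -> [-74, -666, -5994, -53946, -485514]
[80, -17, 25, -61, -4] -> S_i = Random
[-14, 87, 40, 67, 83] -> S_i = Random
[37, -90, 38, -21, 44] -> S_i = Random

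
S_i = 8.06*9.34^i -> [8.06, 75.28, 703.12, 6567.13, 61337.0]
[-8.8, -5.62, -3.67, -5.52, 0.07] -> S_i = Random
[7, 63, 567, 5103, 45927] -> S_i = 7*9^i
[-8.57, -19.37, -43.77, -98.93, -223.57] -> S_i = -8.57*2.26^i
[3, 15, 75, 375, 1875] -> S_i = 3*5^i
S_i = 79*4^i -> [79, 316, 1264, 5056, 20224]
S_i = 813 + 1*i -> [813, 814, 815, 816, 817]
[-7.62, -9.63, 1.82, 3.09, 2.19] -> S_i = Random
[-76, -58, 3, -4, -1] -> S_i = Random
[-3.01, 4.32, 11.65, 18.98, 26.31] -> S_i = -3.01 + 7.33*i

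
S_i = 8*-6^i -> [8, -48, 288, -1728, 10368]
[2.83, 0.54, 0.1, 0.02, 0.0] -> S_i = 2.83*0.19^i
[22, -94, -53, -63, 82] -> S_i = Random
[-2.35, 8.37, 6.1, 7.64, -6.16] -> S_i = Random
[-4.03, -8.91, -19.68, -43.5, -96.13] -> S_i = -4.03*2.21^i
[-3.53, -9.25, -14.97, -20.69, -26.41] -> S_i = -3.53 + -5.72*i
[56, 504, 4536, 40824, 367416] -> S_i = 56*9^i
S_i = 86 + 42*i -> [86, 128, 170, 212, 254]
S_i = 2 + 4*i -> [2, 6, 10, 14, 18]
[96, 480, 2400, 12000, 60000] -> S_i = 96*5^i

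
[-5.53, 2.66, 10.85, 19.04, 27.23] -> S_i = -5.53 + 8.19*i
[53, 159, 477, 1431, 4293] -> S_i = 53*3^i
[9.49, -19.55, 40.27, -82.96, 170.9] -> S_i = 9.49*(-2.06)^i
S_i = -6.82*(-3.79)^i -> [-6.82, 25.85, -97.96, 371.28, -1407.15]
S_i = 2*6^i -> [2, 12, 72, 432, 2592]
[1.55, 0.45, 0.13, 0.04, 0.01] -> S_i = 1.55*0.29^i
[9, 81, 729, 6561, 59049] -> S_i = 9*9^i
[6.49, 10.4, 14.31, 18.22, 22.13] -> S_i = 6.49 + 3.91*i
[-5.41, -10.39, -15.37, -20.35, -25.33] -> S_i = -5.41 + -4.98*i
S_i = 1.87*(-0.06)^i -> [1.87, -0.11, 0.01, -0.0, 0.0]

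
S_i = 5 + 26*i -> [5, 31, 57, 83, 109]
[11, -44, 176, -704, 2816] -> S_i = 11*-4^i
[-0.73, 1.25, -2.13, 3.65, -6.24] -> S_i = -0.73*(-1.71)^i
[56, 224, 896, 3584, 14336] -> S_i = 56*4^i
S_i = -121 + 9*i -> [-121, -112, -103, -94, -85]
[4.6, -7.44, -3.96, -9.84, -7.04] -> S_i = Random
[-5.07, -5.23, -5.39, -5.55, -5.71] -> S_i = -5.07 + -0.16*i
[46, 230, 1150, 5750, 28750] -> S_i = 46*5^i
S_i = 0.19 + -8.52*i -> [0.19, -8.33, -16.85, -25.37, -33.89]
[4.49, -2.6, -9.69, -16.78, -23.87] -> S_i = 4.49 + -7.09*i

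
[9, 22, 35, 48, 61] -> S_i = 9 + 13*i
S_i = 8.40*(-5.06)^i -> [8.4, -42.5, 215.07, -1088.26, 5506.57]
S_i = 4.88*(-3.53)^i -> [4.88, -17.23, 60.81, -214.66, 757.74]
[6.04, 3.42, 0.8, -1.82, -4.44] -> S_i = 6.04 + -2.62*i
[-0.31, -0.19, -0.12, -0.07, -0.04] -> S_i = -0.31*0.61^i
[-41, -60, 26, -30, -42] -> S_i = Random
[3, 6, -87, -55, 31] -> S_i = Random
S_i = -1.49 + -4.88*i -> [-1.49, -6.37, -11.25, -16.13, -21.01]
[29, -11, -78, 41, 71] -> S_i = Random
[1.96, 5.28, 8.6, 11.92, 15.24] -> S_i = 1.96 + 3.32*i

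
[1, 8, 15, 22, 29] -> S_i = 1 + 7*i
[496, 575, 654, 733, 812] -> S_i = 496 + 79*i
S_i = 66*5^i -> [66, 330, 1650, 8250, 41250]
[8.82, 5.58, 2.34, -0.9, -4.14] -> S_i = 8.82 + -3.24*i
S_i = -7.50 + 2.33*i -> [-7.5, -5.17, -2.84, -0.51, 1.82]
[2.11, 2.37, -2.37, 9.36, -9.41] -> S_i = Random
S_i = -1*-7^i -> [-1, 7, -49, 343, -2401]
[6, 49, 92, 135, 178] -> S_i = 6 + 43*i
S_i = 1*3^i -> [1, 3, 9, 27, 81]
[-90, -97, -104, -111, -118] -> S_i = -90 + -7*i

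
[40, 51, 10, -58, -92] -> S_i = Random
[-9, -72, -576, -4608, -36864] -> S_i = -9*8^i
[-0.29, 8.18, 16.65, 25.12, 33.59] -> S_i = -0.29 + 8.47*i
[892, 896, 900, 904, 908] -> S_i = 892 + 4*i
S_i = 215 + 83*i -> [215, 298, 381, 464, 547]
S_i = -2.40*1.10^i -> [-2.4, -2.64, -2.9, -3.19, -3.51]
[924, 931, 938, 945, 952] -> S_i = 924 + 7*i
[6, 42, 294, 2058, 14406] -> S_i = 6*7^i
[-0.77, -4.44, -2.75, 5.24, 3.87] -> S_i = Random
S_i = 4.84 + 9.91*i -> [4.84, 14.75, 24.66, 34.57, 44.48]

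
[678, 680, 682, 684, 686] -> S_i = 678 + 2*i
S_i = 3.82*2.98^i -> [3.82, 11.38, 33.92, 101.09, 301.25]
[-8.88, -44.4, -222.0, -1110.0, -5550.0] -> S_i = -8.88*5.00^i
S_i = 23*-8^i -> [23, -184, 1472, -11776, 94208]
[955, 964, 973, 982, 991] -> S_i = 955 + 9*i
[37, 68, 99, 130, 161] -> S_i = 37 + 31*i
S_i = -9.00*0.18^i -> [-9.0, -1.62, -0.29, -0.05, -0.01]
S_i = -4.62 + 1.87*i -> [-4.62, -2.75, -0.88, 0.99, 2.86]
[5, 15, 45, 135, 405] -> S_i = 5*3^i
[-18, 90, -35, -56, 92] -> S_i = Random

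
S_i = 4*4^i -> [4, 16, 64, 256, 1024]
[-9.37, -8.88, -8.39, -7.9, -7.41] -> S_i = -9.37 + 0.49*i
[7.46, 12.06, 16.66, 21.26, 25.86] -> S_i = 7.46 + 4.60*i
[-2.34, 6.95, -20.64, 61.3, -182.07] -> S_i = -2.34*(-2.97)^i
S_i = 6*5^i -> [6, 30, 150, 750, 3750]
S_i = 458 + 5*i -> [458, 463, 468, 473, 478]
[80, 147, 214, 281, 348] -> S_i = 80 + 67*i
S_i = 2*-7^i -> [2, -14, 98, -686, 4802]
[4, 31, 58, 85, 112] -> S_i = 4 + 27*i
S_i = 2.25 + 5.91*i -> [2.25, 8.16, 14.07, 19.98, 25.89]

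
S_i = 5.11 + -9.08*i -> [5.11, -3.97, -13.05, -22.13, -31.21]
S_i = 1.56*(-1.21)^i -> [1.56, -1.89, 2.28, -2.76, 3.34]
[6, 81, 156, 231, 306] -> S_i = 6 + 75*i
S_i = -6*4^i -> [-6, -24, -96, -384, -1536]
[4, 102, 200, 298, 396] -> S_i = 4 + 98*i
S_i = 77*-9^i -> [77, -693, 6237, -56133, 505197]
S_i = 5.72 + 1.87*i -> [5.72, 7.59, 9.46, 11.33, 13.2]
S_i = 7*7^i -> [7, 49, 343, 2401, 16807]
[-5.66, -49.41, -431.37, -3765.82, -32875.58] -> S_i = -5.66*8.73^i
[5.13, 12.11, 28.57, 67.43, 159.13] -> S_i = 5.13*2.36^i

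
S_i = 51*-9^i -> [51, -459, 4131, -37179, 334611]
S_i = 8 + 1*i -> [8, 9, 10, 11, 12]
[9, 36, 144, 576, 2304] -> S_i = 9*4^i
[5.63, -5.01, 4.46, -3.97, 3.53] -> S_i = 5.63*(-0.89)^i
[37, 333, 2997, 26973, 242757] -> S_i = 37*9^i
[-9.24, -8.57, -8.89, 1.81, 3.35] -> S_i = Random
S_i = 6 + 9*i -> [6, 15, 24, 33, 42]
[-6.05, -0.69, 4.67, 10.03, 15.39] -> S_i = -6.05 + 5.36*i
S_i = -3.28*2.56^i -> [-3.28, -8.4, -21.5, -55.03, -140.87]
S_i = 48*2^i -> [48, 96, 192, 384, 768]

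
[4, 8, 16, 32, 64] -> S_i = 4*2^i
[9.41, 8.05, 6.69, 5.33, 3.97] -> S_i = 9.41 + -1.36*i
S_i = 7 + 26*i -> [7, 33, 59, 85, 111]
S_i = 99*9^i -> [99, 891, 8019, 72171, 649539]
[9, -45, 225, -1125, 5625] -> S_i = 9*-5^i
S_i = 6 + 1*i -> [6, 7, 8, 9, 10]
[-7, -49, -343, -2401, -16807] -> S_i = -7*7^i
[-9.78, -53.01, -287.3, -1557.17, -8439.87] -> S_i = -9.78*5.42^i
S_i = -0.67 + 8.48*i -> [-0.67, 7.81, 16.29, 24.77, 33.25]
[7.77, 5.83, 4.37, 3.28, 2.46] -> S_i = 7.77*0.75^i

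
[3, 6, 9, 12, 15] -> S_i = 3 + 3*i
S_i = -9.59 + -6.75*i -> [-9.59, -16.34, -23.09, -29.84, -36.59]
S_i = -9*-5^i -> [-9, 45, -225, 1125, -5625]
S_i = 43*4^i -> [43, 172, 688, 2752, 11008]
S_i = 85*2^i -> [85, 170, 340, 680, 1360]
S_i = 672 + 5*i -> [672, 677, 682, 687, 692]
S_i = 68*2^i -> [68, 136, 272, 544, 1088]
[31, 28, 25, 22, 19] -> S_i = 31 + -3*i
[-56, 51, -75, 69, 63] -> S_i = Random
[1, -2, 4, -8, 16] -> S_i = 1*-2^i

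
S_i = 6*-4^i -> [6, -24, 96, -384, 1536]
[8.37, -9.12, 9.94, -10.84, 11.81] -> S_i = 8.37*(-1.09)^i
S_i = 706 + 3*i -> [706, 709, 712, 715, 718]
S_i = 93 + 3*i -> [93, 96, 99, 102, 105]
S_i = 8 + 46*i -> [8, 54, 100, 146, 192]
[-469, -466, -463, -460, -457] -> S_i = -469 + 3*i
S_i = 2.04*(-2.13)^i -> [2.04, -4.35, 9.26, -19.71, 41.99]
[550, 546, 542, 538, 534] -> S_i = 550 + -4*i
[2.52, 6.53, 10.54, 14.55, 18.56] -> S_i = 2.52 + 4.01*i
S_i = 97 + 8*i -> [97, 105, 113, 121, 129]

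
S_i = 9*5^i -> [9, 45, 225, 1125, 5625]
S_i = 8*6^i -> [8, 48, 288, 1728, 10368]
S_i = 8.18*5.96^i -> [8.18, 48.75, 290.57, 1731.78, 10321.39]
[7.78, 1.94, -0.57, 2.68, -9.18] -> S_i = Random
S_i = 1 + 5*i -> [1, 6, 11, 16, 21]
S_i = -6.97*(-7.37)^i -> [-6.97, 51.37, -378.59, 2790.2, -20563.77]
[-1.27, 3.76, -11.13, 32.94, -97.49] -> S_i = -1.27*(-2.96)^i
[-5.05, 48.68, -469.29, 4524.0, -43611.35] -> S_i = -5.05*(-9.64)^i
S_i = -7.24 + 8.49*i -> [-7.24, 1.25, 9.74, 18.23, 26.72]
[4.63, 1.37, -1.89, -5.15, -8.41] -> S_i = 4.63 + -3.26*i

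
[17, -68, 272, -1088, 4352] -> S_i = 17*-4^i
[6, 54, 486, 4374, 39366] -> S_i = 6*9^i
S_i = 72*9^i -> [72, 648, 5832, 52488, 472392]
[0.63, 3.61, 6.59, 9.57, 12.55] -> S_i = 0.63 + 2.98*i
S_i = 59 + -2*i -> [59, 57, 55, 53, 51]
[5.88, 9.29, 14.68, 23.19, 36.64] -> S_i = 5.88*1.58^i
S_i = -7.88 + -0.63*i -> [-7.88, -8.51, -9.14, -9.77, -10.4]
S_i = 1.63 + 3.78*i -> [1.63, 5.41, 9.19, 12.97, 16.75]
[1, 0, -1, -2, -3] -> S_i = 1 + -1*i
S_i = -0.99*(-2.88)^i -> [-0.99, 2.85, -8.21, 23.65, -68.11]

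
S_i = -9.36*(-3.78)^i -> [-9.36, 35.38, -133.74, 505.54, -1910.92]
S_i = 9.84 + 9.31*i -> [9.84, 19.15, 28.46, 37.77, 47.08]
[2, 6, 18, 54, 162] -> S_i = 2*3^i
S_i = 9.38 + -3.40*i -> [9.38, 5.98, 2.58, -0.82, -4.22]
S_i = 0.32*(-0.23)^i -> [0.32, -0.07, 0.02, -0.0, 0.0]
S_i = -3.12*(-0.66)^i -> [-3.12, 2.06, -1.36, 0.9, -0.59]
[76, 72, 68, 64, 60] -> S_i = 76 + -4*i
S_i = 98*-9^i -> [98, -882, 7938, -71442, 642978]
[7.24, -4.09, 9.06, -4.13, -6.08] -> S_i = Random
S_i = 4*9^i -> [4, 36, 324, 2916, 26244]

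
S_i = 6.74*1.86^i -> [6.74, 12.54, 23.32, 43.37, 80.67]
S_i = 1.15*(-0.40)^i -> [1.15, -0.46, 0.18, -0.07, 0.03]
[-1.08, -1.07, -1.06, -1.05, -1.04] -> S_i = -1.08*0.99^i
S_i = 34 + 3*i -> [34, 37, 40, 43, 46]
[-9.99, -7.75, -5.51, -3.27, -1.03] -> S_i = -9.99 + 2.24*i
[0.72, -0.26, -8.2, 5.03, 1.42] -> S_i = Random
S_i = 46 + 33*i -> [46, 79, 112, 145, 178]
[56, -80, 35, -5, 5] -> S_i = Random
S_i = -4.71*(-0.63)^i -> [-4.71, 2.97, -1.87, 1.18, -0.74]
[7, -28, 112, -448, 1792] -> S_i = 7*-4^i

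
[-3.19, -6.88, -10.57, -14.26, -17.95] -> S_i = -3.19 + -3.69*i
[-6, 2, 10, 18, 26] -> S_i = -6 + 8*i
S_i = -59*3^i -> [-59, -177, -531, -1593, -4779]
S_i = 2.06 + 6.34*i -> [2.06, 8.4, 14.74, 21.08, 27.42]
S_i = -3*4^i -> [-3, -12, -48, -192, -768]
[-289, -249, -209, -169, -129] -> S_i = -289 + 40*i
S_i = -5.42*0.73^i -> [-5.42, -3.96, -2.89, -2.11, -1.54]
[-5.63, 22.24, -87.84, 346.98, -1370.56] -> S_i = -5.63*(-3.95)^i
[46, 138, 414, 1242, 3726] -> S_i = 46*3^i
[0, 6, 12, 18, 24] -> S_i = 0 + 6*i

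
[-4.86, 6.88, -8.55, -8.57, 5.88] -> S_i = Random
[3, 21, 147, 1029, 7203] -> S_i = 3*7^i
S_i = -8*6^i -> [-8, -48, -288, -1728, -10368]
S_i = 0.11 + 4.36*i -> [0.11, 4.47, 8.83, 13.19, 17.55]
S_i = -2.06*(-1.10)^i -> [-2.06, 2.27, -2.49, 2.74, -3.02]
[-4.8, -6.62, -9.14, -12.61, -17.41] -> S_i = -4.80*1.38^i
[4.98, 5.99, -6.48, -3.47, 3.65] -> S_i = Random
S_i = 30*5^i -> [30, 150, 750, 3750, 18750]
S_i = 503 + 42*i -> [503, 545, 587, 629, 671]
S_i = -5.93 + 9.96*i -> [-5.93, 4.03, 13.99, 23.95, 33.91]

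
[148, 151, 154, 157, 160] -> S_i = 148 + 3*i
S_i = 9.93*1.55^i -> [9.93, 15.39, 23.86, 36.98, 57.32]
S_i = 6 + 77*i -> [6, 83, 160, 237, 314]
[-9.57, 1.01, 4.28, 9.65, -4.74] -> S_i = Random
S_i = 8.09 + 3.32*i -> [8.09, 11.41, 14.73, 18.05, 21.37]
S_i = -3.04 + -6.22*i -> [-3.04, -9.26, -15.48, -21.7, -27.92]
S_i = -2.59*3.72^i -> [-2.59, -9.63, -35.84, -133.33, -495.99]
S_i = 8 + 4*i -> [8, 12, 16, 20, 24]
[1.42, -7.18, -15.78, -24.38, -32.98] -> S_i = 1.42 + -8.60*i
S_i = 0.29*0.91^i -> [0.29, 0.26, 0.24, 0.22, 0.2]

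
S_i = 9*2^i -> [9, 18, 36, 72, 144]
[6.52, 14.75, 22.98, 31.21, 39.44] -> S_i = 6.52 + 8.23*i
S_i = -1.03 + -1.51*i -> [-1.03, -2.54, -4.05, -5.56, -7.07]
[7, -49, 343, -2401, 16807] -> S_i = 7*-7^i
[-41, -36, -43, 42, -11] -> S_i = Random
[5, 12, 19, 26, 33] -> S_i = 5 + 7*i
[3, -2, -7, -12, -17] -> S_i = 3 + -5*i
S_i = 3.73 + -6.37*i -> [3.73, -2.64, -9.01, -15.38, -21.75]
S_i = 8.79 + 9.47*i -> [8.79, 18.26, 27.73, 37.2, 46.67]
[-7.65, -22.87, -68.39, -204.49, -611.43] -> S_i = -7.65*2.99^i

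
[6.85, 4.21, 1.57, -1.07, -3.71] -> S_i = 6.85 + -2.64*i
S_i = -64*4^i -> [-64, -256, -1024, -4096, -16384]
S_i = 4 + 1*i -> [4, 5, 6, 7, 8]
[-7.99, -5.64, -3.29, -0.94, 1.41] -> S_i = -7.99 + 2.35*i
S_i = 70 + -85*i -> [70, -15, -100, -185, -270]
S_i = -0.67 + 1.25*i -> [-0.67, 0.58, 1.83, 3.08, 4.33]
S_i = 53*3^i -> [53, 159, 477, 1431, 4293]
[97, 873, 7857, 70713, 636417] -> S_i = 97*9^i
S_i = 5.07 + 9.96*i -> [5.07, 15.03, 24.99, 34.95, 44.91]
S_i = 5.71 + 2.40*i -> [5.71, 8.11, 10.51, 12.91, 15.31]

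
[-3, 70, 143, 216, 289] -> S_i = -3 + 73*i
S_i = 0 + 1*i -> [0, 1, 2, 3, 4]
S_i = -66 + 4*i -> [-66, -62, -58, -54, -50]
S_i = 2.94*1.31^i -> [2.94, 3.85, 5.05, 6.61, 8.66]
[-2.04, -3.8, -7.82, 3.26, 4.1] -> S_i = Random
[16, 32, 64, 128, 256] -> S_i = 16*2^i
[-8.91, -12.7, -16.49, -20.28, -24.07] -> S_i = -8.91 + -3.79*i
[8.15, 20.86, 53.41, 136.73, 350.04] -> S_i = 8.15*2.56^i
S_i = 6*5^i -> [6, 30, 150, 750, 3750]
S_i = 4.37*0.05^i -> [4.37, 0.22, 0.01, 0.0, 0.0]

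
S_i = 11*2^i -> [11, 22, 44, 88, 176]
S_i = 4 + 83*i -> [4, 87, 170, 253, 336]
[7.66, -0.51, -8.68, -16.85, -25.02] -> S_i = 7.66 + -8.17*i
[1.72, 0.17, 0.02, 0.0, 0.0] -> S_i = 1.72*0.10^i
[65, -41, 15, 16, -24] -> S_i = Random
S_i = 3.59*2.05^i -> [3.59, 7.36, 15.09, 30.93, 63.4]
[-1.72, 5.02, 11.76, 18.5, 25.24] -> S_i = -1.72 + 6.74*i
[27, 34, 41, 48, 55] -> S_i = 27 + 7*i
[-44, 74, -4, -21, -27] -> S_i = Random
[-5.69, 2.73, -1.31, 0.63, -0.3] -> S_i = -5.69*(-0.48)^i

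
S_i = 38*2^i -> [38, 76, 152, 304, 608]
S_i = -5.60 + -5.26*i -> [-5.6, -10.86, -16.12, -21.38, -26.64]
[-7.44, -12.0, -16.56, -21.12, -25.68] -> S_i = -7.44 + -4.56*i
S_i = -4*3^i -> [-4, -12, -36, -108, -324]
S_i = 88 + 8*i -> [88, 96, 104, 112, 120]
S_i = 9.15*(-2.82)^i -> [9.15, -25.8, 72.76, -205.2, 578.65]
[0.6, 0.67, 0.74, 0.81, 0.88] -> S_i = 0.60 + 0.07*i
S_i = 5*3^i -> [5, 15, 45, 135, 405]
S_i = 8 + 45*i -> [8, 53, 98, 143, 188]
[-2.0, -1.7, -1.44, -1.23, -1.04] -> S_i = -2.00*0.85^i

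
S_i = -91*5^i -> [-91, -455, -2275, -11375, -56875]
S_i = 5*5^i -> [5, 25, 125, 625, 3125]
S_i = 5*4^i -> [5, 20, 80, 320, 1280]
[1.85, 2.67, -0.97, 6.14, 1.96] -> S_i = Random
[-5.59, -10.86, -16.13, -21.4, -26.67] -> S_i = -5.59 + -5.27*i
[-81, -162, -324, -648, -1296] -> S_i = -81*2^i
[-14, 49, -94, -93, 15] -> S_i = Random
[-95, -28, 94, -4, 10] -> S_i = Random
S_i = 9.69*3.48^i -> [9.69, 33.72, 117.35, 408.38, 1421.15]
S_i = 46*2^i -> [46, 92, 184, 368, 736]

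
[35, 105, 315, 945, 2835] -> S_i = 35*3^i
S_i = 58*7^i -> [58, 406, 2842, 19894, 139258]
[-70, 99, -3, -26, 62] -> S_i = Random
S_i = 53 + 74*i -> [53, 127, 201, 275, 349]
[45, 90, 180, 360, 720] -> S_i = 45*2^i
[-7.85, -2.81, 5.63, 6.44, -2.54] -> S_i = Random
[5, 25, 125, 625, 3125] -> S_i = 5*5^i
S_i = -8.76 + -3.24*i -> [-8.76, -12.0, -15.24, -18.48, -21.72]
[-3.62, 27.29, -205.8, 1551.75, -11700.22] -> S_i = -3.62*(-7.54)^i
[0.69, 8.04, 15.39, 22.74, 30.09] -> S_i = 0.69 + 7.35*i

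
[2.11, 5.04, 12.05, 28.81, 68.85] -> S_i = 2.11*2.39^i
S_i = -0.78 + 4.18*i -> [-0.78, 3.4, 7.58, 11.76, 15.94]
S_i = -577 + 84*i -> [-577, -493, -409, -325, -241]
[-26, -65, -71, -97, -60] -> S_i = Random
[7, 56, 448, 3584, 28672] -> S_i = 7*8^i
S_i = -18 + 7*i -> [-18, -11, -4, 3, 10]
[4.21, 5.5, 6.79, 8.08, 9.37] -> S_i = 4.21 + 1.29*i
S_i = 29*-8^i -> [29, -232, 1856, -14848, 118784]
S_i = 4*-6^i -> [4, -24, 144, -864, 5184]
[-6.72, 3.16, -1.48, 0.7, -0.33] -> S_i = -6.72*(-0.47)^i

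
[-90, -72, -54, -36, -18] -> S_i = -90 + 18*i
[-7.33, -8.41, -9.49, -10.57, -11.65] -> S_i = -7.33 + -1.08*i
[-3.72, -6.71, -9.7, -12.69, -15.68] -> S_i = -3.72 + -2.99*i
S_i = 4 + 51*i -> [4, 55, 106, 157, 208]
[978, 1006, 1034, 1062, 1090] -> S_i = 978 + 28*i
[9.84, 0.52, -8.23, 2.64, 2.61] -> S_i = Random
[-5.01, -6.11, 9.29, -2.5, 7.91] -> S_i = Random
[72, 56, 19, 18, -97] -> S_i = Random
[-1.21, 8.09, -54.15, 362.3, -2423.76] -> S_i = -1.21*(-6.69)^i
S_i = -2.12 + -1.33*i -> [-2.12, -3.45, -4.78, -6.11, -7.44]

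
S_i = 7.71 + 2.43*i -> [7.71, 10.14, 12.57, 15.0, 17.43]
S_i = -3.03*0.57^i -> [-3.03, -1.73, -0.98, -0.56, -0.32]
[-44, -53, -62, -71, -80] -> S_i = -44 + -9*i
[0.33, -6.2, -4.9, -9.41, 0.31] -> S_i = Random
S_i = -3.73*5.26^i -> [-3.73, -19.62, -103.2, -542.83, -2855.3]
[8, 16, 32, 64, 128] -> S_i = 8*2^i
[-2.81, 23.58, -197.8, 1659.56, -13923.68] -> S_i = -2.81*(-8.39)^i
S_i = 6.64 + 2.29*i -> [6.64, 8.93, 11.22, 13.51, 15.8]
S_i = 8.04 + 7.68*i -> [8.04, 15.72, 23.4, 31.08, 38.76]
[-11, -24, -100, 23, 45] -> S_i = Random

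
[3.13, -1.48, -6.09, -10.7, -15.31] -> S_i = 3.13 + -4.61*i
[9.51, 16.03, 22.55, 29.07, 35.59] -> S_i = 9.51 + 6.52*i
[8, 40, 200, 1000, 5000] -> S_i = 8*5^i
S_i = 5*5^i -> [5, 25, 125, 625, 3125]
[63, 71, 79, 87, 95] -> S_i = 63 + 8*i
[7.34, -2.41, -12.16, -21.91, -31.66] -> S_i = 7.34 + -9.75*i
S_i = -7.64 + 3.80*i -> [-7.64, -3.84, -0.04, 3.76, 7.56]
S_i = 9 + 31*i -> [9, 40, 71, 102, 133]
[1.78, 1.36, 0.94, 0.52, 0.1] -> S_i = 1.78 + -0.42*i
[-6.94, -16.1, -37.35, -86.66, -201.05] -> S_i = -6.94*2.32^i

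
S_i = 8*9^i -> [8, 72, 648, 5832, 52488]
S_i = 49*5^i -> [49, 245, 1225, 6125, 30625]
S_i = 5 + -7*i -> [5, -2, -9, -16, -23]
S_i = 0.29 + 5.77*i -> [0.29, 6.06, 11.83, 17.6, 23.37]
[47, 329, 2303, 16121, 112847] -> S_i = 47*7^i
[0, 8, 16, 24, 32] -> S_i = 0 + 8*i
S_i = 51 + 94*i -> [51, 145, 239, 333, 427]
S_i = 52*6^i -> [52, 312, 1872, 11232, 67392]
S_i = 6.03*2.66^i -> [6.03, 16.04, 42.67, 113.49, 301.89]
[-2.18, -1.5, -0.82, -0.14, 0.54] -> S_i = -2.18 + 0.68*i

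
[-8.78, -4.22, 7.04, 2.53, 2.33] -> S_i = Random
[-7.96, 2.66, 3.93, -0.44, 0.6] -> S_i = Random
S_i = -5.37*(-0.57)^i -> [-5.37, 3.06, -1.74, 0.99, -0.57]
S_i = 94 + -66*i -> [94, 28, -38, -104, -170]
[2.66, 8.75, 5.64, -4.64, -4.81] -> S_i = Random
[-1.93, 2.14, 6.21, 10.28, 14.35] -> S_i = -1.93 + 4.07*i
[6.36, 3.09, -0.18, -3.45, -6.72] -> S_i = 6.36 + -3.27*i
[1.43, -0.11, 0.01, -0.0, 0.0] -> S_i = 1.43*(-0.08)^i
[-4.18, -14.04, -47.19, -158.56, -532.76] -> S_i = -4.18*3.36^i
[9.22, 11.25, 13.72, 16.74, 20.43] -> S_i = 9.22*1.22^i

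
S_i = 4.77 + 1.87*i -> [4.77, 6.64, 8.51, 10.38, 12.25]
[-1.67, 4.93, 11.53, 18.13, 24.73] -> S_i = -1.67 + 6.60*i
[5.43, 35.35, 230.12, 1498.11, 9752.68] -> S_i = 5.43*6.51^i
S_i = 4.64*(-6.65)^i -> [4.64, -30.86, 205.19, -1364.53, 9074.12]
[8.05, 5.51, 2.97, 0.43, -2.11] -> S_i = 8.05 + -2.54*i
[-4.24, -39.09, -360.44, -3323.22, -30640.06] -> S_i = -4.24*9.22^i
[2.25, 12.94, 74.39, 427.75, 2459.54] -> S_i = 2.25*5.75^i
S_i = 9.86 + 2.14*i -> [9.86, 12.0, 14.14, 16.28, 18.42]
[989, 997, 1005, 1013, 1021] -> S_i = 989 + 8*i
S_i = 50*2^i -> [50, 100, 200, 400, 800]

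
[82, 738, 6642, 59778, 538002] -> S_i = 82*9^i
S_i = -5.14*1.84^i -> [-5.14, -9.46, -17.4, -32.02, -58.92]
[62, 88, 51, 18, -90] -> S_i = Random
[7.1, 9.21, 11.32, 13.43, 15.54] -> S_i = 7.10 + 2.11*i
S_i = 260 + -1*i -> [260, 259, 258, 257, 256]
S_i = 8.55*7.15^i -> [8.55, 61.13, 437.1, 3125.25, 22345.51]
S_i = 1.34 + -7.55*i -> [1.34, -6.21, -13.76, -21.31, -28.86]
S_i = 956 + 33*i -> [956, 989, 1022, 1055, 1088]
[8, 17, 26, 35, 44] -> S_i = 8 + 9*i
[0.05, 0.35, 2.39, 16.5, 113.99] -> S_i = 0.05*6.91^i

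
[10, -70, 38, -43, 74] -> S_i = Random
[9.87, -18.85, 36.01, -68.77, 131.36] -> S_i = 9.87*(-1.91)^i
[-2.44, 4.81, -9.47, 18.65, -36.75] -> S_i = -2.44*(-1.97)^i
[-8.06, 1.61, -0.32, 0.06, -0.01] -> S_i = -8.06*(-0.20)^i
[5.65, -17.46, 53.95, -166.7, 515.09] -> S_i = 5.65*(-3.09)^i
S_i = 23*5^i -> [23, 115, 575, 2875, 14375]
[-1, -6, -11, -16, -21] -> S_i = -1 + -5*i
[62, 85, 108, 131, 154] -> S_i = 62 + 23*i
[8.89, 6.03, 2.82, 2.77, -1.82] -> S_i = Random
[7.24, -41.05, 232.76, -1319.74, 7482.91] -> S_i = 7.24*(-5.67)^i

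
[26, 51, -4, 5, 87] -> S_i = Random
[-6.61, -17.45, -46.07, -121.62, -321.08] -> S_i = -6.61*2.64^i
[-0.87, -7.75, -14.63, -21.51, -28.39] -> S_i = -0.87 + -6.88*i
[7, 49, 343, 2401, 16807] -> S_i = 7*7^i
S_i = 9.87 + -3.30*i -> [9.87, 6.57, 3.27, -0.03, -3.33]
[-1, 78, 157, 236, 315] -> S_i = -1 + 79*i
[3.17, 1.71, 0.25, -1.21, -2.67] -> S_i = 3.17 + -1.46*i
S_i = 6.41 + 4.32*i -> [6.41, 10.73, 15.05, 19.37, 23.69]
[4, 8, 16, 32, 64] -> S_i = 4*2^i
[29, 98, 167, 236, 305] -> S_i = 29 + 69*i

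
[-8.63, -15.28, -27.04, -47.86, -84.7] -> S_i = -8.63*1.77^i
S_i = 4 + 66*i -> [4, 70, 136, 202, 268]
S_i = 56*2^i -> [56, 112, 224, 448, 896]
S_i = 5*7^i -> [5, 35, 245, 1715, 12005]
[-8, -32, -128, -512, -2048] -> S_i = -8*4^i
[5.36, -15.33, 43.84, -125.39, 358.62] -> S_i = 5.36*(-2.86)^i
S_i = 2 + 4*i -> [2, 6, 10, 14, 18]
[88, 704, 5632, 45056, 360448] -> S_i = 88*8^i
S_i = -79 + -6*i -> [-79, -85, -91, -97, -103]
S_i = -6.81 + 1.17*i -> [-6.81, -5.64, -4.47, -3.3, -2.13]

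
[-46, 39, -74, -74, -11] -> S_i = Random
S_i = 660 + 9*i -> [660, 669, 678, 687, 696]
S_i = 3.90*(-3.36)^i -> [3.9, -13.1, 44.03, -147.94, 497.07]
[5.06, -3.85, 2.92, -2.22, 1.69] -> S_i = 5.06*(-0.76)^i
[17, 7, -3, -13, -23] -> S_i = 17 + -10*i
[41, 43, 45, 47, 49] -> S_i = 41 + 2*i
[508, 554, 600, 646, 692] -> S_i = 508 + 46*i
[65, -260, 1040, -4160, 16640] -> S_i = 65*-4^i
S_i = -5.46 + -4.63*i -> [-5.46, -10.09, -14.72, -19.35, -23.98]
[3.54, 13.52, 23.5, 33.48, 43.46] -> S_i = 3.54 + 9.98*i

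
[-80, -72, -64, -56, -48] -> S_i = -80 + 8*i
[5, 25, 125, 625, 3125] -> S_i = 5*5^i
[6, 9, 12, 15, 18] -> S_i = 6 + 3*i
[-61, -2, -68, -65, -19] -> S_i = Random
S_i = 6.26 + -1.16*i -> [6.26, 5.1, 3.94, 2.78, 1.62]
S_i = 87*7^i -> [87, 609, 4263, 29841, 208887]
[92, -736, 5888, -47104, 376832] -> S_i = 92*-8^i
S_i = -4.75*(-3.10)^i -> [-4.75, 14.72, -45.65, 141.51, -438.67]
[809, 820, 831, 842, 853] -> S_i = 809 + 11*i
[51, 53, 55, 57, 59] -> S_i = 51 + 2*i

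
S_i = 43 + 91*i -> [43, 134, 225, 316, 407]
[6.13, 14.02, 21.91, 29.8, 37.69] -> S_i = 6.13 + 7.89*i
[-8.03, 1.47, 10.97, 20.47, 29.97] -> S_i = -8.03 + 9.50*i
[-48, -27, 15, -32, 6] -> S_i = Random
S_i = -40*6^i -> [-40, -240, -1440, -8640, -51840]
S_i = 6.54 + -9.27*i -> [6.54, -2.73, -12.0, -21.27, -30.54]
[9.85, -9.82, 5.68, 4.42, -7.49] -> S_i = Random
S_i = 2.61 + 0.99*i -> [2.61, 3.6, 4.59, 5.58, 6.57]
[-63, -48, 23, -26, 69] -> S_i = Random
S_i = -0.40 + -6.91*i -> [-0.4, -7.31, -14.22, -21.13, -28.04]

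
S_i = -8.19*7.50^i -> [-8.19, -61.42, -460.69, -3455.16, -25913.67]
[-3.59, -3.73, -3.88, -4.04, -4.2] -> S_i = -3.59*1.04^i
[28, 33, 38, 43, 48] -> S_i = 28 + 5*i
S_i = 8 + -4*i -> [8, 4, 0, -4, -8]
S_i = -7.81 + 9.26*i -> [-7.81, 1.45, 10.71, 19.97, 29.23]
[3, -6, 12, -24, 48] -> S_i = 3*-2^i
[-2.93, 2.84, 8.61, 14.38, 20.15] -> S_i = -2.93 + 5.77*i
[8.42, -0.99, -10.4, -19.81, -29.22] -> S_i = 8.42 + -9.41*i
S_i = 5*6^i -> [5, 30, 180, 1080, 6480]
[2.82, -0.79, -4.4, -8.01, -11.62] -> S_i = 2.82 + -3.61*i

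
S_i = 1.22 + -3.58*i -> [1.22, -2.36, -5.94, -9.52, -13.1]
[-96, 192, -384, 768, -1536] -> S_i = -96*-2^i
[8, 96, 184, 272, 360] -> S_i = 8 + 88*i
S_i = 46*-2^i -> [46, -92, 184, -368, 736]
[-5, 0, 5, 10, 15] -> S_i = -5 + 5*i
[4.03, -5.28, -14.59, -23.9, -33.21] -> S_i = 4.03 + -9.31*i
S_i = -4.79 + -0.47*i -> [-4.79, -5.26, -5.73, -6.2, -6.67]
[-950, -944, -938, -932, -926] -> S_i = -950 + 6*i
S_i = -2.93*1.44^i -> [-2.93, -4.22, -6.08, -8.75, -12.6]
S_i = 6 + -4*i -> [6, 2, -2, -6, -10]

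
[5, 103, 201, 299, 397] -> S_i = 5 + 98*i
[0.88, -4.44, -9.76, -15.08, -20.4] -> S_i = 0.88 + -5.32*i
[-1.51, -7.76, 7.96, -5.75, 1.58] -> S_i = Random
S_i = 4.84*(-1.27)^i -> [4.84, -6.15, 7.81, -9.91, 12.59]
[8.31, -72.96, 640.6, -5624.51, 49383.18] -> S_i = 8.31*(-8.78)^i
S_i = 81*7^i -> [81, 567, 3969, 27783, 194481]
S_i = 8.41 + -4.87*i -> [8.41, 3.54, -1.33, -6.2, -11.07]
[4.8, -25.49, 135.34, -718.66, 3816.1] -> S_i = 4.80*(-5.31)^i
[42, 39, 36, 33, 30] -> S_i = 42 + -3*i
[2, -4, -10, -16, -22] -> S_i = 2 + -6*i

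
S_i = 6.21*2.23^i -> [6.21, 13.85, 30.88, 68.87, 153.57]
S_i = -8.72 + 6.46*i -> [-8.72, -2.26, 4.2, 10.66, 17.12]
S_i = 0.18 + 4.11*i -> [0.18, 4.29, 8.4, 12.51, 16.62]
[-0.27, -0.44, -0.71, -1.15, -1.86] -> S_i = -0.27*1.62^i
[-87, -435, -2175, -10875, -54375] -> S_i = -87*5^i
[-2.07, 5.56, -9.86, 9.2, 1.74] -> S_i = Random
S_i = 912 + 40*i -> [912, 952, 992, 1032, 1072]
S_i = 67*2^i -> [67, 134, 268, 536, 1072]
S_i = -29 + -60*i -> [-29, -89, -149, -209, -269]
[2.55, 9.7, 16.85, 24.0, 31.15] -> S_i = 2.55 + 7.15*i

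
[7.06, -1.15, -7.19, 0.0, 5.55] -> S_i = Random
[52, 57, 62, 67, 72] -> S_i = 52 + 5*i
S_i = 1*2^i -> [1, 2, 4, 8, 16]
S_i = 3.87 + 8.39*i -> [3.87, 12.26, 20.65, 29.04, 37.43]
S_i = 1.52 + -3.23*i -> [1.52, -1.71, -4.94, -8.17, -11.4]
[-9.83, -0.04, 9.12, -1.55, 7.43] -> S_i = Random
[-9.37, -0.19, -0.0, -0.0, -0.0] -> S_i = -9.37*0.02^i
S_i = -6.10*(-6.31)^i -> [-6.1, 38.49, -242.88, 1532.56, -9670.46]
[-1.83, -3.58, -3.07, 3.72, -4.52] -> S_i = Random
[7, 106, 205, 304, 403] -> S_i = 7 + 99*i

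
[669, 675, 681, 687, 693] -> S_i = 669 + 6*i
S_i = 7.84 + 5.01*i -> [7.84, 12.85, 17.86, 22.87, 27.88]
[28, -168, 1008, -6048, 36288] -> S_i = 28*-6^i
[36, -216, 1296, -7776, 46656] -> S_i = 36*-6^i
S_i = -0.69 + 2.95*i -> [-0.69, 2.26, 5.21, 8.16, 11.11]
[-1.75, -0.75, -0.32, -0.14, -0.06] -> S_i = -1.75*0.43^i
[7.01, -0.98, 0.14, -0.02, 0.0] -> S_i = 7.01*(-0.14)^i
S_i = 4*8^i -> [4, 32, 256, 2048, 16384]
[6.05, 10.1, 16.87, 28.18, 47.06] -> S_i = 6.05*1.67^i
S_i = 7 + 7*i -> [7, 14, 21, 28, 35]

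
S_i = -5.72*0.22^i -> [-5.72, -1.26, -0.28, -0.06, -0.01]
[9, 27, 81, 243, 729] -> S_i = 9*3^i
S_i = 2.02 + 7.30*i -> [2.02, 9.32, 16.62, 23.92, 31.22]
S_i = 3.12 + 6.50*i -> [3.12, 9.62, 16.12, 22.62, 29.12]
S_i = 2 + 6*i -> [2, 8, 14, 20, 26]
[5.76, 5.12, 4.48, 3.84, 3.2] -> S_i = 5.76 + -0.64*i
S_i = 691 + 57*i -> [691, 748, 805, 862, 919]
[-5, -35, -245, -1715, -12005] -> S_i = -5*7^i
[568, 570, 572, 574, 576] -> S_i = 568 + 2*i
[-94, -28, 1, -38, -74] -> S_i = Random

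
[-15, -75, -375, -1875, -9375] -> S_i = -15*5^i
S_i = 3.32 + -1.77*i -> [3.32, 1.55, -0.22, -1.99, -3.76]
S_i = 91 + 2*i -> [91, 93, 95, 97, 99]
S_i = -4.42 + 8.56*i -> [-4.42, 4.14, 12.7, 21.26, 29.82]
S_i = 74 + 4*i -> [74, 78, 82, 86, 90]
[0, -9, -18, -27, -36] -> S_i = 0 + -9*i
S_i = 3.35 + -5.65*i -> [3.35, -2.3, -7.95, -13.6, -19.25]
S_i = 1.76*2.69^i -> [1.76, 4.73, 12.74, 34.26, 92.16]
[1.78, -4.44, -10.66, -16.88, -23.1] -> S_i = 1.78 + -6.22*i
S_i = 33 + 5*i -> [33, 38, 43, 48, 53]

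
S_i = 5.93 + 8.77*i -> [5.93, 14.7, 23.47, 32.24, 41.01]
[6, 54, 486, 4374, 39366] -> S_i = 6*9^i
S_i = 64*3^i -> [64, 192, 576, 1728, 5184]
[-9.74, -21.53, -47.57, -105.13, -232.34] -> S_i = -9.74*2.21^i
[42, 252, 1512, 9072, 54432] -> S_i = 42*6^i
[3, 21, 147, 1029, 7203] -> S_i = 3*7^i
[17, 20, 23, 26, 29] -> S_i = 17 + 3*i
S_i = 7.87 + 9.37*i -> [7.87, 17.24, 26.61, 35.98, 45.35]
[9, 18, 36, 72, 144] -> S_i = 9*2^i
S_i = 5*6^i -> [5, 30, 180, 1080, 6480]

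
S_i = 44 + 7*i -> [44, 51, 58, 65, 72]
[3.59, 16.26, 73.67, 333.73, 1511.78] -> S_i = 3.59*4.53^i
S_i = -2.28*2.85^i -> [-2.28, -6.5, -18.52, -52.78, -150.42]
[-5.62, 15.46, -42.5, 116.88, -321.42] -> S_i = -5.62*(-2.75)^i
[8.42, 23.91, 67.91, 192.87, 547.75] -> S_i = 8.42*2.84^i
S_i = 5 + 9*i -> [5, 14, 23, 32, 41]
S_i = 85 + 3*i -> [85, 88, 91, 94, 97]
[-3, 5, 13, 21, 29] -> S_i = -3 + 8*i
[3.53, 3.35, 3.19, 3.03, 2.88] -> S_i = 3.53*0.95^i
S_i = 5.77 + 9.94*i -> [5.77, 15.71, 25.65, 35.59, 45.53]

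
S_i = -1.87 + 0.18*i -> [-1.87, -1.69, -1.51, -1.33, -1.15]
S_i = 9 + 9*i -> [9, 18, 27, 36, 45]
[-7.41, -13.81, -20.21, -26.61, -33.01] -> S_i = -7.41 + -6.40*i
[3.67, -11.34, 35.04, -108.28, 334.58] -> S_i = 3.67*(-3.09)^i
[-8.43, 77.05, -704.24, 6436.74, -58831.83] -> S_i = -8.43*(-9.14)^i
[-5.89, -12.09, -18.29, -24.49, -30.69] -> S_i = -5.89 + -6.20*i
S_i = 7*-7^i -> [7, -49, 343, -2401, 16807]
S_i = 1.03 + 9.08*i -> [1.03, 10.11, 19.19, 28.27, 37.35]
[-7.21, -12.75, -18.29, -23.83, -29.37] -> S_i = -7.21 + -5.54*i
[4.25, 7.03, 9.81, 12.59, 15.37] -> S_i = 4.25 + 2.78*i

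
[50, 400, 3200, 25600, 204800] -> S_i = 50*8^i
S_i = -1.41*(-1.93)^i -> [-1.41, 2.72, -5.25, 10.14, -19.56]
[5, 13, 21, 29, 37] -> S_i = 5 + 8*i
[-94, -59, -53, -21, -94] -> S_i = Random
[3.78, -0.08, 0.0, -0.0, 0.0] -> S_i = 3.78*(-0.02)^i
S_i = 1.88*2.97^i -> [1.88, 5.58, 16.58, 49.25, 146.28]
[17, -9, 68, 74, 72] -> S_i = Random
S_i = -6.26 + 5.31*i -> [-6.26, -0.95, 4.36, 9.67, 14.98]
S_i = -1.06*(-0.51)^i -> [-1.06, 0.54, -0.28, 0.14, -0.07]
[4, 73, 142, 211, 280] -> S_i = 4 + 69*i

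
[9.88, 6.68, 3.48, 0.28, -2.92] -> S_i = 9.88 + -3.20*i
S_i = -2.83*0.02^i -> [-2.83, -0.06, -0.0, -0.0, -0.0]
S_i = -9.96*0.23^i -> [-9.96, -2.29, -0.53, -0.12, -0.03]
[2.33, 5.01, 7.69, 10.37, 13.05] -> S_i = 2.33 + 2.68*i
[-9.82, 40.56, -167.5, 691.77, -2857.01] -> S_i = -9.82*(-4.13)^i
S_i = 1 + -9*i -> [1, -8, -17, -26, -35]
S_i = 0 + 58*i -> [0, 58, 116, 174, 232]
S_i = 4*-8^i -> [4, -32, 256, -2048, 16384]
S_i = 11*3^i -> [11, 33, 99, 297, 891]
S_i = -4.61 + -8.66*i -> [-4.61, -13.27, -21.93, -30.59, -39.25]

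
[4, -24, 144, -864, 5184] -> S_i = 4*-6^i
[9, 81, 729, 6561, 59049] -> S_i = 9*9^i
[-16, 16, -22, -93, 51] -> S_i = Random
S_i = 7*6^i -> [7, 42, 252, 1512, 9072]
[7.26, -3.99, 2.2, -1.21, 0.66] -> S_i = 7.26*(-0.55)^i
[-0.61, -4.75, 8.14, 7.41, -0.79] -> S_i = Random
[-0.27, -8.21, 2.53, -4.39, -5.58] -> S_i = Random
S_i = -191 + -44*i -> [-191, -235, -279, -323, -367]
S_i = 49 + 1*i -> [49, 50, 51, 52, 53]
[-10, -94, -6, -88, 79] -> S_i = Random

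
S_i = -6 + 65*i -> [-6, 59, 124, 189, 254]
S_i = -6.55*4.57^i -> [-6.55, -29.93, -136.8, -625.16, -2856.97]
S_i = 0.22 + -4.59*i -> [0.22, -4.37, -8.96, -13.55, -18.14]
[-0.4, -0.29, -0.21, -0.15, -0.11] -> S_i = -0.40*0.72^i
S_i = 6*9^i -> [6, 54, 486, 4374, 39366]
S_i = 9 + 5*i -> [9, 14, 19, 24, 29]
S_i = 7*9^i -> [7, 63, 567, 5103, 45927]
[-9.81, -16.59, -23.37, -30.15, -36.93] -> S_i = -9.81 + -6.78*i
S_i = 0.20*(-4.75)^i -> [0.2, -0.95, 4.51, -21.43, 101.81]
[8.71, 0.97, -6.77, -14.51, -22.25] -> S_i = 8.71 + -7.74*i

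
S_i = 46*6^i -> [46, 276, 1656, 9936, 59616]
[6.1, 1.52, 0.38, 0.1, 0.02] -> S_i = 6.10*0.25^i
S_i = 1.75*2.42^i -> [1.75, 4.23, 10.25, 24.8, 60.02]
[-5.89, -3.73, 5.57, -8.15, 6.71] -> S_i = Random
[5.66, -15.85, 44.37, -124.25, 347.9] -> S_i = 5.66*(-2.80)^i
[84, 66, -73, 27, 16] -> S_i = Random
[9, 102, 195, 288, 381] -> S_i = 9 + 93*i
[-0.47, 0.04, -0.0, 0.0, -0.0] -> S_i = -0.47*(-0.08)^i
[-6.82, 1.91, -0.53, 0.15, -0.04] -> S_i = -6.82*(-0.28)^i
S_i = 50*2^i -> [50, 100, 200, 400, 800]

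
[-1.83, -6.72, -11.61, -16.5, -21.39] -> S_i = -1.83 + -4.89*i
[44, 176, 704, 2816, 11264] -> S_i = 44*4^i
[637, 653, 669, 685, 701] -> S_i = 637 + 16*i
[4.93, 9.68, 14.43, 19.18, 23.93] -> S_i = 4.93 + 4.75*i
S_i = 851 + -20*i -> [851, 831, 811, 791, 771]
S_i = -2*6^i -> [-2, -12, -72, -432, -2592]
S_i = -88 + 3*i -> [-88, -85, -82, -79, -76]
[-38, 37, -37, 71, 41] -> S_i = Random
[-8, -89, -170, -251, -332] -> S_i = -8 + -81*i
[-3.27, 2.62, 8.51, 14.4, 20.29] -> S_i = -3.27 + 5.89*i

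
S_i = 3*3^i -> [3, 9, 27, 81, 243]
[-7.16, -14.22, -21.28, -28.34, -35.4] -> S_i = -7.16 + -7.06*i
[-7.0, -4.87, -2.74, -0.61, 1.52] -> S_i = -7.00 + 2.13*i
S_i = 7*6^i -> [7, 42, 252, 1512, 9072]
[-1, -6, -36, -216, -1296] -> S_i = -1*6^i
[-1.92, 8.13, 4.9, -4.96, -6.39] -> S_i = Random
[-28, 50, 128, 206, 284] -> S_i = -28 + 78*i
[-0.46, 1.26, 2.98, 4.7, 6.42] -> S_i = -0.46 + 1.72*i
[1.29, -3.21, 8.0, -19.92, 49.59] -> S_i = 1.29*(-2.49)^i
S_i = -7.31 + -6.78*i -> [-7.31, -14.09, -20.87, -27.65, -34.43]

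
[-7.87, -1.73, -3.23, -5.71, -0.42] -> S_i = Random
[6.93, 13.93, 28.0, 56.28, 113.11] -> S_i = 6.93*2.01^i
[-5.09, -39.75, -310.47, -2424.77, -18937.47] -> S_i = -5.09*7.81^i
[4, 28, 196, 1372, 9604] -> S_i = 4*7^i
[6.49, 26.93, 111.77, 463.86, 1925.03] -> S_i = 6.49*4.15^i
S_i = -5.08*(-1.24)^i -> [-5.08, 6.3, -7.81, 9.69, -12.01]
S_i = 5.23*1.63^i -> [5.23, 8.52, 13.9, 22.65, 36.92]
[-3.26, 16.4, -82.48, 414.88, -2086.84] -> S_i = -3.26*(-5.03)^i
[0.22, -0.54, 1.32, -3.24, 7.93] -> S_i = 0.22*(-2.45)^i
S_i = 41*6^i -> [41, 246, 1476, 8856, 53136]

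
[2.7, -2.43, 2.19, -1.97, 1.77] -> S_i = 2.70*(-0.90)^i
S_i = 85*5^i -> [85, 425, 2125, 10625, 53125]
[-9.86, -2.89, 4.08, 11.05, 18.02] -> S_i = -9.86 + 6.97*i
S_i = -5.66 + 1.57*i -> [-5.66, -4.09, -2.52, -0.95, 0.62]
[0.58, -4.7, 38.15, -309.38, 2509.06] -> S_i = 0.58*(-8.11)^i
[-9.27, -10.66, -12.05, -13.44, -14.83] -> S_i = -9.27 + -1.39*i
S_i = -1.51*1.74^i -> [-1.51, -2.63, -4.57, -7.95, -13.84]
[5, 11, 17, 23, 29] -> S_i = 5 + 6*i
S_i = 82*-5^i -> [82, -410, 2050, -10250, 51250]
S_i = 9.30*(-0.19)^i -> [9.3, -1.77, 0.34, -0.06, 0.01]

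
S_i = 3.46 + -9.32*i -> [3.46, -5.86, -15.18, -24.5, -33.82]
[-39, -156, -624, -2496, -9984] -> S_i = -39*4^i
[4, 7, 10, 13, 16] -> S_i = 4 + 3*i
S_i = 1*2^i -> [1, 2, 4, 8, 16]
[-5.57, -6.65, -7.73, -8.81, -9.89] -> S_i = -5.57 + -1.08*i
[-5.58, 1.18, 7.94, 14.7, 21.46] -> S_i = -5.58 + 6.76*i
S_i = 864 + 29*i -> [864, 893, 922, 951, 980]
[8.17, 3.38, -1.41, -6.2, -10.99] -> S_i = 8.17 + -4.79*i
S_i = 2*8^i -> [2, 16, 128, 1024, 8192]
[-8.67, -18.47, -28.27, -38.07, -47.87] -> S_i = -8.67 + -9.80*i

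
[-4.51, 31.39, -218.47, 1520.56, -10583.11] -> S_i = -4.51*(-6.96)^i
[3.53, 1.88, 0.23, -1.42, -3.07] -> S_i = 3.53 + -1.65*i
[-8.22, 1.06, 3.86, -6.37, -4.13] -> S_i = Random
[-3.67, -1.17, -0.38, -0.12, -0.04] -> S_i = -3.67*0.32^i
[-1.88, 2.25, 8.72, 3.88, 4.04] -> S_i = Random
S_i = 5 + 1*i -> [5, 6, 7, 8, 9]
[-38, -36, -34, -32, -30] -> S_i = -38 + 2*i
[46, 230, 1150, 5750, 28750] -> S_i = 46*5^i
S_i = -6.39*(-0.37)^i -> [-6.39, 2.36, -0.87, 0.32, -0.12]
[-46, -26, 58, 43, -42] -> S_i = Random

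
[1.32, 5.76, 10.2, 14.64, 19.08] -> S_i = 1.32 + 4.44*i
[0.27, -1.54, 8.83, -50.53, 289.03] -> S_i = 0.27*(-5.72)^i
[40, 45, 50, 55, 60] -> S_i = 40 + 5*i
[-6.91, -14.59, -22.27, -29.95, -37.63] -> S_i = -6.91 + -7.68*i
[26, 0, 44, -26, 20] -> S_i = Random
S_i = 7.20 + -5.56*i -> [7.2, 1.64, -3.92, -9.48, -15.04]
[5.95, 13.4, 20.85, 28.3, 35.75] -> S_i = 5.95 + 7.45*i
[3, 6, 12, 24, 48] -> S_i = 3*2^i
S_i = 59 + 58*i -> [59, 117, 175, 233, 291]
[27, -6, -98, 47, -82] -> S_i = Random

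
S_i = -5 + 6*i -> [-5, 1, 7, 13, 19]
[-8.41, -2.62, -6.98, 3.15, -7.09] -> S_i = Random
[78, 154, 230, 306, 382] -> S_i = 78 + 76*i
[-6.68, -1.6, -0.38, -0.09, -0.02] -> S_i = -6.68*0.24^i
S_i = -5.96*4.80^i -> [-5.96, -28.61, -137.32, -659.13, -3163.82]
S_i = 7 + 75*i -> [7, 82, 157, 232, 307]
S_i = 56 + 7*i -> [56, 63, 70, 77, 84]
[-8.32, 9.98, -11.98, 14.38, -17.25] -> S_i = -8.32*(-1.20)^i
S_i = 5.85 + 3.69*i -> [5.85, 9.54, 13.23, 16.92, 20.61]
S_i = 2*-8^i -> [2, -16, 128, -1024, 8192]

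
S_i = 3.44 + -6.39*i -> [3.44, -2.95, -9.34, -15.73, -22.12]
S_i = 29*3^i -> [29, 87, 261, 783, 2349]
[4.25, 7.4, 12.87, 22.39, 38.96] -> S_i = 4.25*1.74^i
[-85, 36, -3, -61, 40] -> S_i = Random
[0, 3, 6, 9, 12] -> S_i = 0 + 3*i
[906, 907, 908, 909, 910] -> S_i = 906 + 1*i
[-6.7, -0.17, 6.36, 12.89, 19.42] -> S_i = -6.70 + 6.53*i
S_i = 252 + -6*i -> [252, 246, 240, 234, 228]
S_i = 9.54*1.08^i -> [9.54, 10.3, 11.13, 12.02, 12.98]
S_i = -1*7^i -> [-1, -7, -49, -343, -2401]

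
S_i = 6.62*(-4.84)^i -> [6.62, -32.04, 155.08, -750.57, 3632.78]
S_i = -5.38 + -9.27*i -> [-5.38, -14.65, -23.92, -33.19, -42.46]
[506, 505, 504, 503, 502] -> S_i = 506 + -1*i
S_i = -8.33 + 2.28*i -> [-8.33, -6.05, -3.77, -1.49, 0.79]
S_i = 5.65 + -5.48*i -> [5.65, 0.17, -5.31, -10.79, -16.27]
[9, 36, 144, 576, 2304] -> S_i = 9*4^i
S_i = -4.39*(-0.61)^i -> [-4.39, 2.68, -1.63, 1.0, -0.61]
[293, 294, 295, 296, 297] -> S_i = 293 + 1*i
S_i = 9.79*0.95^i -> [9.79, 9.3, 8.84, 8.39, 7.97]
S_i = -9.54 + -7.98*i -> [-9.54, -17.52, -25.5, -33.48, -41.46]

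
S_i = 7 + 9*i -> [7, 16, 25, 34, 43]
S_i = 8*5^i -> [8, 40, 200, 1000, 5000]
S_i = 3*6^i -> [3, 18, 108, 648, 3888]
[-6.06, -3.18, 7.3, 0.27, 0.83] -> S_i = Random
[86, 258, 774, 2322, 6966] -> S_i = 86*3^i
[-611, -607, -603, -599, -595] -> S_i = -611 + 4*i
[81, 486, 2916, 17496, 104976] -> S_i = 81*6^i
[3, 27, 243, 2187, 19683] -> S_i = 3*9^i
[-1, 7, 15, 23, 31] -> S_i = -1 + 8*i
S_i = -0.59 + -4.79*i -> [-0.59, -5.38, -10.17, -14.96, -19.75]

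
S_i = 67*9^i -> [67, 603, 5427, 48843, 439587]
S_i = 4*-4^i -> [4, -16, 64, -256, 1024]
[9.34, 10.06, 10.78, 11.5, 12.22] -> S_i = 9.34 + 0.72*i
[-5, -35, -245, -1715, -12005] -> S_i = -5*7^i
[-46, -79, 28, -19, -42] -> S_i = Random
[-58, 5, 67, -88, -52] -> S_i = Random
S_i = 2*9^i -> [2, 18, 162, 1458, 13122]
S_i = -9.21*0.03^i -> [-9.21, -0.28, -0.01, -0.0, -0.0]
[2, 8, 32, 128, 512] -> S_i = 2*4^i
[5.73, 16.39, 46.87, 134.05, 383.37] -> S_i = 5.73*2.86^i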